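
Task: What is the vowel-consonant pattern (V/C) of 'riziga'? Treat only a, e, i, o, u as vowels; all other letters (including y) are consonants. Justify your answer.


Letter mapping: r = C, i = V, z = C, i = V, g = C, a = V.

CVCVCV


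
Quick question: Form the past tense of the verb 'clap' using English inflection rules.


Apply rule: Double final consonant and add -ed. 'clap' becomes 'clapped'.

clapped


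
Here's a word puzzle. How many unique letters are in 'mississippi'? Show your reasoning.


Unique letters in 'mississippi': {i, m, p, s} = 4 distinct letters.

4


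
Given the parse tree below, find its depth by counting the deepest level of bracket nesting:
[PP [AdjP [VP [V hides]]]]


Count bracket nesting levels:
'[' at pos 0: depth = 1
'[' at pos 4: depth = 2
'[' at pos 10: depth = 3
'[' at pos 14: depth = 4
Maximum depth reached: 4

4


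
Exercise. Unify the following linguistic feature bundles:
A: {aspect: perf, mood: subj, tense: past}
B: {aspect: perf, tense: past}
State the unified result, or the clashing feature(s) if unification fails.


Compare features:
aspect: A=perf vs B=perf -> unified: perf
mood: A=subj vs B=_ -> unified: subj
tense: A=past vs B=past -> unified: past
No clashes found.

Unified: {aspect: perf, mood: subj, tense: past}


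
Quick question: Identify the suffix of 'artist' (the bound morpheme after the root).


The word 'artist' = 'art' (root) + '-ist' (suffix). The suffix is '-ist'.

ist


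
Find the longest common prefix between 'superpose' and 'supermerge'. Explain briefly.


Compare from the start: 5 characters match: 'super'. Mismatch at position 6: 'p' vs 'm'.

super


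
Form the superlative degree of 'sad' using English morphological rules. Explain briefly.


Apply superlative formation (double final consonant, add -est): 'sad' -> 'saddest'.

saddest


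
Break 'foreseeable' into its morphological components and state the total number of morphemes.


Step 1: Identify prefix: 'fore' (meaning: before/front)
Step 2: Identify root: 'see'
Step 3: Identify suffix(es): 'able'
Decomposition: fore- (prefix: before/front) + see (root) + -able (suffix: capable of)
Total morphemes: 3

3 morphemes (fore- (prefix: before/front) + see (root) + -able (suffix: capable of))


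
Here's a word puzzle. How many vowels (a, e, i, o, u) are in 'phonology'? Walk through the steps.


Vowels in 'phonology': o, o, o = 3 vowels.

3


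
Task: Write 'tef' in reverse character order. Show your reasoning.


Reverse 'tef' character by character: 'fet'.

fet


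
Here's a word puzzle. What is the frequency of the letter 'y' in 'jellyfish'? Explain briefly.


Letter 'y' in 'jellyfish': found at position(s) 5 = 1 occurrence(s).

1


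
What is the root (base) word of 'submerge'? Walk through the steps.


Remove prefix 'sub' from 'submerge' to get root 'merge'.

merge


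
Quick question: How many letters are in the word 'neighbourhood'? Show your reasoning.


Spell out 'neighbourhood' and number each letter: n(1), e(2), i(3), g(4), h(5), b(6), o(7), u(8), r(9), h(10), o(11), o(12), d(13). Total: 13 letters.

13


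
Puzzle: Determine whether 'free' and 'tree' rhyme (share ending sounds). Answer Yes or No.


Rime (stressed vowel + following sounds) of 'free': -ee = /iː/
Rime of 'tree': -ee = /iː/
/iː/ and /iː/ are the same ending sound, so the words rhyme.

Yes


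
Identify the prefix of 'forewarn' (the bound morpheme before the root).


The word 'forewarn' = 'fore' (prefix) + 'warn' (root). The prefix is 'fore'.

fore


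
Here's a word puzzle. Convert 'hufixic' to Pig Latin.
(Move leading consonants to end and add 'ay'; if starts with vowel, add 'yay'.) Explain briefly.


'hufixic': move consonant cluster 'h' to end and add 'ay': 'ufixichay'.

ufixichay


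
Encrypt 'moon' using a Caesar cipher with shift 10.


Shift each letter by 10: m -> w, o -> y, o -> y, n -> x. Result: 'wyyx'.

wyyx


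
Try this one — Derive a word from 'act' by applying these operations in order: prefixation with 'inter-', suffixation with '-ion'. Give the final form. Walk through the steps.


Step 1: Add prefix 'inter-' to 'act' = 'interact'
Step 2: Add suffix '-ion' to 'interact' = 'interaction'

interaction


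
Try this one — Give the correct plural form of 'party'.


Apply rule: Change -y to -ies (consonant + y). 'party' becomes 'parties'.

parties


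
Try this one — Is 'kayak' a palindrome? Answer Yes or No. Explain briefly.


Forward: 'kayak'
Reversed: 'kayak'
They are identical.

Yes


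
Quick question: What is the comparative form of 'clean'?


Apply comparative formation (add -er): 'clean' -> 'cleaner'.

cleaner


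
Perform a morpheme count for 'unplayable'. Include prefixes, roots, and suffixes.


Decomposition: un- (prefix) + play (root) + -able (suffix) = 3 morpheme(s)

3 morphemes


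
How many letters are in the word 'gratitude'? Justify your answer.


Spell out 'gratitude' and number each letter: g(1), r(2), a(3), t(4), i(5), t(6), u(7), d(8), e(9). Total: 9 letters.

9


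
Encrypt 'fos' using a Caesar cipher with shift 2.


Shift each letter by 2: f -> h, o -> q, s -> u. Result: 'hqu'.

hqu


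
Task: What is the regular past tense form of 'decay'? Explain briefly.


Apply rule: Add -ed. 'decay' becomes 'decayed'.

decayed


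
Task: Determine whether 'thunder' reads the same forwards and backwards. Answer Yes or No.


Forward: 'thunder'
Reversed: 'rednuht'
They differ.

No


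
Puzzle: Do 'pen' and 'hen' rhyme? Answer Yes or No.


Rime (stressed vowel + following sounds) of 'pen': -en = /ɛn/
Rime of 'hen': -en = /ɛn/
/ɛn/ and /ɛn/ are the same ending sound, so the words rhyme.

Yes


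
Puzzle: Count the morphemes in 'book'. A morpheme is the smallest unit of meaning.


Decomposition: book (free morpheme) = 1 morpheme(s)

1 morphemes


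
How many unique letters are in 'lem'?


Unique letters in 'lem': {e, l, m} = 3 distinct letters.

3


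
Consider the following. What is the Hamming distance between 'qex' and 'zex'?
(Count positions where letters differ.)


Alignment:
Position 1: 'q' vs 'z' = DIFFER
Position 2: 'e' vs 'e' = match
Position 3: 'x' vs 'x' = match
Total differences: 1

1


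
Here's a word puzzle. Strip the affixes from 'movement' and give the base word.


Remove suffix '-ment' from 'movement' to get root 'move'.

move


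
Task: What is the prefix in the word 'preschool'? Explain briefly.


The word 'preschool' = 'pre' (prefix) + 'school' (root). The prefix is 'pre'.

pre


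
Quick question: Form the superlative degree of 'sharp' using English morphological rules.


Apply superlative formation (add -est): 'sharp' -> 'sharpest'.

sharpest


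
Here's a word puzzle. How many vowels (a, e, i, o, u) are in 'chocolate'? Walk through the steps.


Vowels in 'chocolate': o, o, a, e = 4 vowels.

4


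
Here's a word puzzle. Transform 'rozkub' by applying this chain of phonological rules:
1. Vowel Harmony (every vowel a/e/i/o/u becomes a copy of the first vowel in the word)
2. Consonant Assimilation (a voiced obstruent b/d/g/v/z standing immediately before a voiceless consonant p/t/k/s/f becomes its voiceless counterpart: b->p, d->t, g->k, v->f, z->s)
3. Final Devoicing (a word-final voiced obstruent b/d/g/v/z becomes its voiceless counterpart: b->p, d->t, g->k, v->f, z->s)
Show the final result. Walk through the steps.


Starting form: 'rozkub'
Rule 1: Vowel Harmony: all vowels become 'o' (matching first vowel). 'rozkub' -> 'rozkob'
Rule 2: Consonant Assimilation: voiced obstruent before voiceless consonant becomes voiceless ('zk' -> 'sk'). 'rozkob' -> 'roskob'
Rule 3: Final Devoicing: word-final voiced obstruent 'b' becomes voiceless 'p'. 'roskob' -> 'roskop'
Final form: 'roskop'

roskop


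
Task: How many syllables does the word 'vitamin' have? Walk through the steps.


Break 'vitamin' into syllables: vi-ta-min -> vi | ta | min = 3 syllables

3 syllables


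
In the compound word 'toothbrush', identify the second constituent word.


Split 'toothbrush' into 'tooth' + 'brush'. The second part is 'brush'.

brush


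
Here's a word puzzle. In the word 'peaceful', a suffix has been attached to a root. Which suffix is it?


The word 'peaceful' = 'peace' (root) + '-ful' (suffix). The suffix is '-ful'.

ful


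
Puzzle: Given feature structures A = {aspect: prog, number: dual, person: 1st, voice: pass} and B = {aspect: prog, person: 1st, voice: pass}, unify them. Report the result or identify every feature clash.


Compare features:
aspect: A=prog vs B=prog -> unified: prog
number: A=dual vs B=_ -> unified: dual
person: A=1st vs B=1st -> unified: 1st
voice: A=pass vs B=pass -> unified: pass
No clashes found.

Unified: {aspect: prog, number: dual, person: 1st, voice: pass}


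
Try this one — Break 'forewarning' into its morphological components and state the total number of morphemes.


Step 1: Identify prefix: 'fore' (meaning: before/front)
Step 2: Identify root: 'warn'
Step 3: Identify suffix(es): 'ing'
Decomposition: fore- (prefix: before/front) + warn (root) + -ing (suffix: ongoing action)
Total morphemes: 3

3 morphemes (fore- (prefix: before/front) + warn (root) + -ing (suffix: ongoing action))


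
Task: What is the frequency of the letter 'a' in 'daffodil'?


Letter 'a' in 'daffodil': found at position(s) 2 = 1 occurrence(s).

1


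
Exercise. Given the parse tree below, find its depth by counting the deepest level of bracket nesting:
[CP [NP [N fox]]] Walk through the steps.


Count bracket nesting levels:
'[' at pos 0: depth = 1
'[' at pos 4: depth = 2
'[' at pos 8: depth = 3
Maximum depth reached: 3

3


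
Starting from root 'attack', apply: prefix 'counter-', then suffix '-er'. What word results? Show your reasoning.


Step 1: Add prefix 'counter-' to 'attack' = 'counterattack'
Step 2: Add suffix '-er' to 'counterattack' = 'counterattacker'

counterattacker


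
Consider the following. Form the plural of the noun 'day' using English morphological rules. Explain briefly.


Apply rule: Add -s. 'day' becomes 'days'.

days


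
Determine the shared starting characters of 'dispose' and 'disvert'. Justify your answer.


Compare from the start: 3 characters match: 'dis'. Mismatch at position 4: 'p' vs 'v'.

dis


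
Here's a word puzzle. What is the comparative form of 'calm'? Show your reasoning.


Apply comparative formation (add -er): 'calm' -> 'calmer'.

calmer


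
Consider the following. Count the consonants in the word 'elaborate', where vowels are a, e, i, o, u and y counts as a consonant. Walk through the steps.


Consonants in 'elaborate': l, b, r, t = 4 consonants.

4


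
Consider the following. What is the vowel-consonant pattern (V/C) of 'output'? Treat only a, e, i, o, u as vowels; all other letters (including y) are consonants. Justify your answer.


Letter mapping: o = V, u = V, t = C, p = C, u = V, t = C.

VVCCVC


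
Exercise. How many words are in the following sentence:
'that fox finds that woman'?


Split into words: that | fox | finds | that | woman = 5 words.

5


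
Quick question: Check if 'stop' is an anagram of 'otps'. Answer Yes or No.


Sorted letters of 'stop': 'opst'
Sorted letters of 'otps': 'opst'
They match.

Yes


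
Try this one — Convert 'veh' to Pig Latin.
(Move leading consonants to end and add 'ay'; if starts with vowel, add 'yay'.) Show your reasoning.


'veh': move consonant cluster 'v' to end and add 'ay': 'ehvay'.

ehvay


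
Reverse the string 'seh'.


Reverse 'seh' character by character: 'hes'.

hes


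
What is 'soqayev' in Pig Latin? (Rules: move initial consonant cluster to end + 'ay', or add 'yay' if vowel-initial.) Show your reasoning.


'soqayev': move consonant cluster 's' to end and add 'ay': 'oqayevsay'.

oqayevsay


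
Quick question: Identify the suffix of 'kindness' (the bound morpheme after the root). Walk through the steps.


The word 'kindness' = 'kind' (root) + '-ness' (suffix). The suffix is '-ness'.

ness


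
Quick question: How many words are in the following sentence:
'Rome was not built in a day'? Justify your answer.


Split into words: Rome | was | not | built | in | a | day = 7 words.

7


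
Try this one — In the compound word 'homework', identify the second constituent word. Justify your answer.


Split 'homework' into 'home' + 'work'. The second part is 'work'.

work


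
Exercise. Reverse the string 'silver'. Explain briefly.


Reverse 'silver' character by character: 'revlis'.

revlis


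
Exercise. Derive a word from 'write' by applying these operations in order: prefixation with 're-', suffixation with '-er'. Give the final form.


Step 1: Add prefix 're-' to 'write' = 'rewrite'
Step 2: Add suffix '-er' to 'rewrite' = 'rewriter'

rewriter


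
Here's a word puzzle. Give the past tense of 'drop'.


Apply rule: Double final consonant and add -ed. 'drop' becomes 'dropped'.

dropped


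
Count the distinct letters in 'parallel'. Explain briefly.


Unique letters in 'parallel': {a, e, l, p, r} = 5 distinct letters.

5


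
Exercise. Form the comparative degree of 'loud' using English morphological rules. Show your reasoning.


Apply comparative formation (add -er): 'loud' -> 'louder'.

louder


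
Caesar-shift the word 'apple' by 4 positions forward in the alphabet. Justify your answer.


Shift each letter by 4: a -> e, p -> t, p -> t, l -> p, e -> i. Result: 'ettpi'.

ettpi


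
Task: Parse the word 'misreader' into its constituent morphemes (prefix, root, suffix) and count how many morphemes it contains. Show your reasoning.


Step 1: Identify prefix: 'mis' (meaning: wrongly)
Step 2: Identify root: 'read'
Step 3: Identify suffix(es): 'er'
Decomposition: mis- (prefix: wrongly) + read (root) + -er (suffix: one who)
Total morphemes: 3

3 morphemes (mis- (prefix: wrongly) + read (root) + -er (suffix: one who))


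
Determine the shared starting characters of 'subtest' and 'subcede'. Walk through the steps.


Compare from the start: 3 characters match: 'sub'. Mismatch at position 4: 't' vs 'c'.

sub


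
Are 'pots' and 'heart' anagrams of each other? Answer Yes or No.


Sorted letters of 'pots': 'opst'
Sorted letters of 'heart': 'aehrt'
They do not match.

No


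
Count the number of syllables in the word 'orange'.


Break 'orange' into syllables: or-ange -> or | ange = 2 syllables

2 syllables


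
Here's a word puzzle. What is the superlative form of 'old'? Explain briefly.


Apply superlative formation (add -est): 'old' -> 'oldest'.

oldest


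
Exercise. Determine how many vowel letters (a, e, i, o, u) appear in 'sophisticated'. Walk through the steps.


Vowels in 'sophisticated': o, i, i, a, e = 5 vowels.

5


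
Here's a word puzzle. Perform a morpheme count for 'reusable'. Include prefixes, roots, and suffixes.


Decomposition: re- (prefix) + use (root) + -able (suffix) = 3 morpheme(s)

3 morphemes


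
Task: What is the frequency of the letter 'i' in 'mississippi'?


Letter 'i' in 'mississippi': found at position(s) 2, 5, 8, 11 = 4 occurrence(s).

4


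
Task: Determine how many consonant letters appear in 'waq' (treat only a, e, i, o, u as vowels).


Consonants in 'waq': w, q = 2 consonants.

2


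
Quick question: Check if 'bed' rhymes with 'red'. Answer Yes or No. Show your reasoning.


Rime (stressed vowel + following sounds) of 'bed': -ed = /ɛd/
Rime of 'red': -ed = /ɛd/
/ɛd/ and /ɛd/ are the same ending sound, so the words rhyme.

Yes


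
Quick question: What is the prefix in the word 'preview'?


The word 'preview' = 'pre' (prefix) + 'view' (root). The prefix is 'pre'.

pre


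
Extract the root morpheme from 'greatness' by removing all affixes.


Remove suffix '-ness' from 'greatness' to get root 'great'.

great


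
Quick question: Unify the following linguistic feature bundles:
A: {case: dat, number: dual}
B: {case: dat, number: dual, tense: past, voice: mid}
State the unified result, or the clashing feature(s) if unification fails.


Compare features:
case: A=dat vs B=dat -> unified: dat
number: A=dual vs B=dual -> unified: dual
tense: A=_ vs B=past -> unified: past
voice: A=_ vs B=mid -> unified: mid
No clashes found.

Unified: {case: dat, number: dual, tense: past, voice: mid}


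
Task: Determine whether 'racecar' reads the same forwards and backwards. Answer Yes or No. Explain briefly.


Forward: 'racecar'
Reversed: 'racecar'
They are identical.

Yes


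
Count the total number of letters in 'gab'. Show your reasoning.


Spell out 'gab' and number each letter: g(1), a(2), b(3). Total: 3 letters.

3


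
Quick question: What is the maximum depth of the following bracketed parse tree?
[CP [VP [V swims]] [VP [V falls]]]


Count bracket nesting levels:
'[' at pos 0: depth = 1
'[' at pos 4: depth = 2
'[' at pos 8: depth = 3
'[' at pos 19: depth = 2
'[' at pos 23: depth = 3
Maximum depth reached: 3

3


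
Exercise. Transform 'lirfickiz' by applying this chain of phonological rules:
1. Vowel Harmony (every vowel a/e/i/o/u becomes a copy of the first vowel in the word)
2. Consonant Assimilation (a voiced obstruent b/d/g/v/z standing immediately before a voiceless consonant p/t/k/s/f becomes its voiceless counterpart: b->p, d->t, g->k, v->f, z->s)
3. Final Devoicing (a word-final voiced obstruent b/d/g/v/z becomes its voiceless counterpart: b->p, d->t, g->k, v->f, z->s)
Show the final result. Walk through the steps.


Starting form: 'lirfickiz'
Rule 1: Vowel Harmony: all vowels already match. No change.
Rule 2: Consonant Assimilation: no voiced obstruent (b/d/g/v/z) stands immediately before a voiceless consonant (p/t/k/s/f). No change.
Rule 3: Final Devoicing: word-final voiced obstruent 'z' becomes voiceless 's'. 'lirfickiz' -> 'lirfickis'
Final form: 'lirfickis'

lirfickis


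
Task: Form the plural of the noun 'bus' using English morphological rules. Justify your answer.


Apply rule: Add -es (sibilant/fricative ending). 'bus' becomes 'buses'.

buses


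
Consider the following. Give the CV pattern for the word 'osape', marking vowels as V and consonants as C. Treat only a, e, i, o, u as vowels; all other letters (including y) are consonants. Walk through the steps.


Letter mapping: o = V, s = C, a = V, p = C, e = V.

VCVCV


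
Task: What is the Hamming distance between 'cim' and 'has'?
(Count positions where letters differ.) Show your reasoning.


Alignment:
Position 1: 'c' vs 'h' = DIFFER
Position 2: 'i' vs 'a' = DIFFER
Position 3: 'm' vs 's' = DIFFER
Total differences: 3

3


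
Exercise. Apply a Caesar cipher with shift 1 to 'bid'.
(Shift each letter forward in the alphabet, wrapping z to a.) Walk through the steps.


Shift each letter by 1: b -> c, i -> j, d -> e. Result: 'cje'.

cje


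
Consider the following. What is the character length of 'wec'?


Spell out 'wec' and number each letter: w(1), e(2), c(3). Total: 3 letters.

3


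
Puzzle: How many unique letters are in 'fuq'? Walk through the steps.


Unique letters in 'fuq': {f, q, u} = 3 distinct letters.

3


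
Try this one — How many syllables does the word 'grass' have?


Break 'grass' into syllables: grass -> grass = 1 syllable

1 syllable


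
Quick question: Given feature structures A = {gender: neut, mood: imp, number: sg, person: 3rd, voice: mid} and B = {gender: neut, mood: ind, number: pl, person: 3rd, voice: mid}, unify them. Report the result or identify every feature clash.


Compare features:
gender: A=neut vs B=neut -> unified: neut
mood: A=imp vs B=ind -> CLASH
number: A=sg vs B=pl -> CLASH
person: A=3rd vs B=3rd -> unified: 3rd
voice: A=mid vs B=mid -> unified: mid
Clashes detected on features 'mood' (imp vs ind) and 'number' (sg vs pl); unification fails.

CLASH on 'mood' (imp vs ind) and 'number' (sg vs pl)


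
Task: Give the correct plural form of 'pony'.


Apply rule: Change -y to -ies (consonant + y). 'pony' becomes 'ponies'.

ponies


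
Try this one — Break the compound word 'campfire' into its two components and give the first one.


Split 'campfire' into 'camp' + 'fire'. The first part is 'camp'.

camp


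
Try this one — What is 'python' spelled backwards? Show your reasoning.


Reverse 'python' character by character: 'nohtyp'.

nohtyp


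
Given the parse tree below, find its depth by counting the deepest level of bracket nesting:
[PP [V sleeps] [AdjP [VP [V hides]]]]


Count bracket nesting levels:
'[' at pos 0: depth = 1
'[' at pos 4: depth = 2
'[' at pos 15: depth = 2
'[' at pos 21: depth = 3
'[' at pos 25: depth = 4
Maximum depth reached: 4

4


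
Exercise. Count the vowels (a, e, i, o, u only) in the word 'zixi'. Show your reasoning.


Vowels in 'zixi': i, i = 2 vowels.

2


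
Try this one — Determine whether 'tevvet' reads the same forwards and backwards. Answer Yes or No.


Forward: 'tevvet'
Reversed: 'tevvet'
They are identical.

Yes


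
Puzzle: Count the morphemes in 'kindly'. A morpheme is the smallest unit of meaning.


Decomposition: kind (root) + -ly (suffix) = 2 morpheme(s)

2 morphemes


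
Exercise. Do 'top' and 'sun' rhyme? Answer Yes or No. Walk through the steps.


Rime (stressed vowel + following sounds) of 'top': -op = /ɒp/
Rime of 'sun': -un = /ʌn/
/ɒp/ and /ʌn/ are different ending sounds, so the words do not rhyme.

No


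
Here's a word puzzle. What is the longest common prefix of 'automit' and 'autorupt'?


Compare from the start: 4 characters match: 'auto'. Mismatch at position 5: 'm' vs 'r'.

auto


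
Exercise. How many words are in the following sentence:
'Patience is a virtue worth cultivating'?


Split into words: Patience | is | a | virtue | worth | cultivating = 6 words.

6


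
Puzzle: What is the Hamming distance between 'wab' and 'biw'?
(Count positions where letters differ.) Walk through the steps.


Alignment:
Position 1: 'w' vs 'b' = DIFFER
Position 2: 'a' vs 'i' = DIFFER
Position 3: 'b' vs 'w' = DIFFER
Total differences: 3

3


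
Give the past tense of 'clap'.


Apply rule: Double final consonant and add -ed. 'clap' becomes 'clapped'.

clapped


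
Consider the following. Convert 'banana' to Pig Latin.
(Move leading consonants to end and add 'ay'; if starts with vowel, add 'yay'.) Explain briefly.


'banana': move consonant cluster 'b' to end and add 'ay': 'ananabay'.

ananabay


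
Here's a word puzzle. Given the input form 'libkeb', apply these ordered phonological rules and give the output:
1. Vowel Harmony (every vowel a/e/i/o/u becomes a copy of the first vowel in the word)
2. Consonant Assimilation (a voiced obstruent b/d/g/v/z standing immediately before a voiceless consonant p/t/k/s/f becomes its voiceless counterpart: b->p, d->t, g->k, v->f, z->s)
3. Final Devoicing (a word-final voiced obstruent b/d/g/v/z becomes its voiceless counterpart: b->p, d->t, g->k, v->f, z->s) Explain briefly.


Starting form: 'libkeb'
Rule 1: Vowel Harmony: all vowels become 'i' (matching first vowel). 'libkeb' -> 'libkib'
Rule 2: Consonant Assimilation: voiced obstruent before voiceless consonant becomes voiceless ('bk' -> 'pk'). 'libkib' -> 'lipkib'
Rule 3: Final Devoicing: word-final voiced obstruent 'b' becomes voiceless 'p'. 'lipkib' -> 'lipkip'
Final form: 'lipkip'

lipkip


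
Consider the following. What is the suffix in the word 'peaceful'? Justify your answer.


The word 'peaceful' = 'peace' (root) + '-ful' (suffix). The suffix is '-ful'.

ful


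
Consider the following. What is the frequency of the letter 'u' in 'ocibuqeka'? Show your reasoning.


Letter 'u' in 'ocibuqeka': found at position(s) 5 = 1 occurrence(s).

1


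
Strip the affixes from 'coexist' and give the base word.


Remove prefix 'co' from 'coexist' to get root 'exist'.

exist


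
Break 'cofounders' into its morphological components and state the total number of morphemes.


Step 1: Identify prefix: 'co' (meaning: together)
Step 2: Identify root: 'found'
Step 3: Identify suffix(es): 'er, s'
Decomposition: co- (prefix: together) + found (root) + -er (suffix: one who) + -s (plural)
Total morphemes: 4

4 morphemes (co- (prefix: together) + found (root) + -er (suffix: one who) + -s (plural))


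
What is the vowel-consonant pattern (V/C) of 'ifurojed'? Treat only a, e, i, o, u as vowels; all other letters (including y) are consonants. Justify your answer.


Letter mapping: i = V, f = C, u = V, r = C, o = V, j = C, e = V, d = C.

VCVCVCVC


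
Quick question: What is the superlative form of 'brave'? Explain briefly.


Apply superlative formation (ends in e: add -st): 'brave' -> 'bravest'.

bravest


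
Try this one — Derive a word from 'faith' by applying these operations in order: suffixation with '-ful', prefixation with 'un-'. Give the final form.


Step 1: Add suffix '-ful' to 'faith' = 'faithful'
Step 2: Add prefix 'un-' to 'faithful' = 'unfaithful'

unfaithful


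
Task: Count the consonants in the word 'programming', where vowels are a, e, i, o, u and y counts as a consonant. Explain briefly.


Consonants in 'programming': p, r, g, r, m, m, n, g = 8 consonants.

8


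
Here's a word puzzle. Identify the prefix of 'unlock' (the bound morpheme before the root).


The word 'unlock' = 'un' (prefix) + 'lock' (root). The prefix is 'un'.

un


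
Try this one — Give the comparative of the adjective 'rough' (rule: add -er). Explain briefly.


Apply comparative formation (add -er): 'rough' -> 'rougher'.

rougher


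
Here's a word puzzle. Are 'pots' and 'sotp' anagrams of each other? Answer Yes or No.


Sorted letters of 'pots': 'opst'
Sorted letters of 'sotp': 'opst'
They match.

Yes


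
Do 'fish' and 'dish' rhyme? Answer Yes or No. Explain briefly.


Rime (stressed vowel + following sounds) of 'fish': -ish = /ɪʃ/
Rime of 'dish': -ish = /ɪʃ/
/ɪʃ/ and /ɪʃ/ are the same ending sound, so the words rhyme.

Yes


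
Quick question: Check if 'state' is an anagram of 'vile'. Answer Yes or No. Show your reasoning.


Sorted letters of 'state': 'aestt'
Sorted letters of 'vile': 'eilv'
They do not match.

No


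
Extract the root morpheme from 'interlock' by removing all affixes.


Remove prefix 'inter' from 'interlock' to get root 'lock'.

lock


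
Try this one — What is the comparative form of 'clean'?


Apply comparative formation (add -er): 'clean' -> 'cleaner'.

cleaner


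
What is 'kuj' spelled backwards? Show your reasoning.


Reverse 'kuj' character by character: 'juk'.

juk


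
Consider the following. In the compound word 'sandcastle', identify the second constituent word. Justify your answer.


Split 'sandcastle' into 'sand' + 'castle'. The second part is 'castle'.

castle


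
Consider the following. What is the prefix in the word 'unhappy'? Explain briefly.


The word 'unhappy' = 'un' (prefix) + 'happy' (root). The prefix is 'un'.

un


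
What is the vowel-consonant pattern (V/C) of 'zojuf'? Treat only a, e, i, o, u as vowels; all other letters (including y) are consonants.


Letter mapping: z = C, o = V, j = C, u = V, f = C.

CVCVC


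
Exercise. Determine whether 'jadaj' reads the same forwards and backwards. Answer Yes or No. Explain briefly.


Forward: 'jadaj'
Reversed: 'jadaj'
They are identical.

Yes


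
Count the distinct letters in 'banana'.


Unique letters in 'banana': {a, b, n} = 3 distinct letters.

3


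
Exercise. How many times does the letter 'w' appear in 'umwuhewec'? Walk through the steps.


Letter 'w' in 'umwuhewec': found at position(s) 3, 7 = 2 occurrence(s).

2


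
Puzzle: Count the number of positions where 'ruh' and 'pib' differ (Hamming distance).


Alignment:
Position 1: 'r' vs 'p' = DIFFER
Position 2: 'u' vs 'i' = DIFFER
Position 3: 'h' vs 'b' = DIFFER
Total differences: 3

3


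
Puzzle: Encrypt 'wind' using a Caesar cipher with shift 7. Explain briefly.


Shift each letter by 7: w -> d, i -> p, n -> u, d -> k. Result: 'dpuk'.

dpuk


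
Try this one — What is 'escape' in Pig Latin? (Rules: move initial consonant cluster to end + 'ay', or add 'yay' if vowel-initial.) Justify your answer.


'escape' starts with a vowel, so add 'yay': 'escapeyay'.

escapeyay


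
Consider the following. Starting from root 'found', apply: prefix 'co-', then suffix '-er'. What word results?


Step 1: Add prefix 'co-' to 'found' = 'cofound'
Step 2: Add suffix '-er' to 'cofound' = 'cofounder'

cofounder


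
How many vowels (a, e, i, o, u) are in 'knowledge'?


Vowels in 'knowledge': o, e, e = 3 vowels.

3


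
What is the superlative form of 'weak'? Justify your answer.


Apply superlative formation (add -est): 'weak' -> 'weakest'.

weakest


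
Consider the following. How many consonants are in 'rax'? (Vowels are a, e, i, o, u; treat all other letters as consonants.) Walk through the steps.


Consonants in 'rax': r, x = 2 consonants.

2


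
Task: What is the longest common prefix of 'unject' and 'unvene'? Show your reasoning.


Compare from the start: 2 characters match: 'un'. Mismatch at position 3: 'j' vs 'v'.

un


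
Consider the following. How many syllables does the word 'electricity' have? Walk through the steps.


Break 'electricity' into syllables: e-lec-tric-i-ty -> e | lec | tric | i | ty = 5 syllables

5 syllables


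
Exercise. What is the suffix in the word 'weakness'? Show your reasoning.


The word 'weakness' = 'weak' (root) + '-ness' (suffix). The suffix is '-ness'.

ness


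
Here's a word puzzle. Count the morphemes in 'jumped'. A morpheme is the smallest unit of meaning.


Decomposition: jump (root) + -ed (suffix) = 2 morpheme(s)

2 morphemes


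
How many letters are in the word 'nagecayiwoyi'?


Spell out 'nagecayiwoyi' and number each letter: n(1), a(2), g(3), e(4), c(5), a(6), y(7), i(8), w(9), o(10), y(11), i(12). Total: 12 letters.

12


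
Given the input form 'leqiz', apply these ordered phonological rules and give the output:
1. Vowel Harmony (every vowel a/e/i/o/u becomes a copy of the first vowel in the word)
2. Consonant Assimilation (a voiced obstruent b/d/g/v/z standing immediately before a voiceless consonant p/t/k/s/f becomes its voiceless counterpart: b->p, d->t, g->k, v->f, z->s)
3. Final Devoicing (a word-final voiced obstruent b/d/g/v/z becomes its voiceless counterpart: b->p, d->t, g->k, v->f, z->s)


Starting form: 'leqiz'
Rule 1: Vowel Harmony: all vowels become 'e' (matching first vowel). 'leqiz' -> 'leqez'
Rule 2: Consonant Assimilation: no voiced obstruent (b/d/g/v/z) stands immediately before a voiceless consonant (p/t/k/s/f). No change.
Rule 3: Final Devoicing: word-final voiced obstruent 'z' becomes voiceless 's'. 'leqez' -> 'leqes'
Final form: 'leqes'

leqes


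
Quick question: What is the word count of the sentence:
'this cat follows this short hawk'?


Split into words: this | cat | follows | this | short | hawk = 6 words.

6


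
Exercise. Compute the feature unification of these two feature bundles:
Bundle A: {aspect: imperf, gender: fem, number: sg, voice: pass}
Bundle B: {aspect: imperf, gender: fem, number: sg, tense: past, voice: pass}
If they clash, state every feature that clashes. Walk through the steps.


Compare features:
aspect: A=imperf vs B=imperf -> unified: imperf
gender: A=fem vs B=fem -> unified: fem
number: A=sg vs B=sg -> unified: sg
tense: A=_ vs B=past -> unified: past
voice: A=pass vs B=pass -> unified: pass
No clashes found.

Unified: {aspect: imperf, gender: fem, number: sg, tense: past, voice: pass}


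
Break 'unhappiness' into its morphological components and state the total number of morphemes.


Step 1: Identify prefix: 'un' (meaning: not/reverse)
Step 2: Identify root: 'happy'
Step 3: Identify suffix(es): 'ness'
Decomposition: un- (prefix: not/reverse) + happy (root) + -ness (suffix: state of)
Total morphemes: 3

3 morphemes (un- (prefix: not/reverse) + happy (root) + -ness (suffix: state of))


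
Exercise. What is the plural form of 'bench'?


Apply rule: Add -es (sibilant/fricative ending). 'bench' becomes 'benches'.

benches


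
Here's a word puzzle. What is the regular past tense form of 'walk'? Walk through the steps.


Apply rule: Add -ed. 'walk' becomes 'walked'.

walked


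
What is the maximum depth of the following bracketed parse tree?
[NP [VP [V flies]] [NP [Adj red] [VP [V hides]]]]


Count bracket nesting levels:
'[' at pos 0: depth = 1
'[' at pos 4: depth = 2
'[' at pos 8: depth = 3
'[' at pos 19: depth = 2
'[' at pos 23: depth = 3
'[' at pos 33: depth = 3
'[' at pos 37: depth = 4
Maximum depth reached: 4

4


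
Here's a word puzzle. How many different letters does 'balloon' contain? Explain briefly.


Unique letters in 'balloon': {a, b, l, n, o} = 5 distinct letters.

5


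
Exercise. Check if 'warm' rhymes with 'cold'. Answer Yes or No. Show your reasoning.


Rime (stressed vowel + following sounds) of 'warm': -arm = /ɔːrm/
Rime of 'cold': -old = /oʊld/
/ɔːrm/ and /oʊld/ are different ending sounds, so the words do not rhyme.

No


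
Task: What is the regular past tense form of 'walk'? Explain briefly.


Apply rule: Add -ed. 'walk' becomes 'walked'.

walked


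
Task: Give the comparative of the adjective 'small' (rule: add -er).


Apply comparative formation (add -er): 'small' -> 'smaller'.

smaller


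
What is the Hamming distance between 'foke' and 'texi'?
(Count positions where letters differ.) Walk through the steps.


Alignment:
Position 1: 'f' vs 't' = DIFFER
Position 2: 'o' vs 'e' = DIFFER
Position 3: 'k' vs 'x' = DIFFER
Position 4: 'e' vs 'i' = DIFFER
Total differences: 4

4


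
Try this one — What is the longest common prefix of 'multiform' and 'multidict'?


Compare from the start: 5 characters match: 'multi'. Mismatch at position 6: 'f' vs 'd'.

multi


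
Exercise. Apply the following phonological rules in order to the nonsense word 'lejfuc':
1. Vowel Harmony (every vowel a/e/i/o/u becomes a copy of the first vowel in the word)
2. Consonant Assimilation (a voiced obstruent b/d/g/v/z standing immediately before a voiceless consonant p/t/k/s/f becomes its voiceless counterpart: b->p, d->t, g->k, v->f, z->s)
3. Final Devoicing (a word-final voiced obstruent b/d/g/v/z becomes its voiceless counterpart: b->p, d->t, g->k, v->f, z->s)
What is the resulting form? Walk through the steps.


Starting form: 'lejfuc'
Rule 1: Vowel Harmony: all vowels become 'e' (matching first vowel). 'lejfuc' -> 'lejfec'
Rule 2: Consonant Assimilation: no voiced obstruent (b/d/g/v/z) stands immediately before a voiceless consonant (p/t/k/s/f). No change.
Rule 3: Final Devoicing: final consonant 'c' is not one of the voiced obstruents b/d/g/v/z. No change.
Final form: 'lejfec'

lejfec


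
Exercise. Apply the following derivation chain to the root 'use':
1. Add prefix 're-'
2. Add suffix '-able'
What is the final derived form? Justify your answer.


Step 1: Add prefix 're-' to 'use' = 'reuse'
Step 2: Add suffix '-able' to 'reuse' = 'reusable'

reusable


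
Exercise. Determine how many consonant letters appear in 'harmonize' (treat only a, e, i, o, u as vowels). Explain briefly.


Consonants in 'harmonize': h, r, m, n, z = 5 consonants.

5


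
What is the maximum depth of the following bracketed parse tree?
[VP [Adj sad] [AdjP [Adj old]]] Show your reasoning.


Count bracket nesting levels:
'[' at pos 0: depth = 1
'[' at pos 4: depth = 2
'[' at pos 14: depth = 2
'[' at pos 20: depth = 3
Maximum depth reached: 3

3


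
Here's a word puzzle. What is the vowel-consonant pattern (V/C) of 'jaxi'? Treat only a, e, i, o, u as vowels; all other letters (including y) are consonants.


Letter mapping: j = C, a = V, x = C, i = V.

CVCV


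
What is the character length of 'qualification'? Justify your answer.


Spell out 'qualification' and number each letter: q(1), u(2), a(3), l(4), i(5), f(6), i(7), c(8), a(9), t(10), i(11), o(12), n(13). Total: 13 letters.

13


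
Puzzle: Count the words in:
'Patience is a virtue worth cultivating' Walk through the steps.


Split into words: Patience | is | a | virtue | worth | cultivating = 6 words.

6


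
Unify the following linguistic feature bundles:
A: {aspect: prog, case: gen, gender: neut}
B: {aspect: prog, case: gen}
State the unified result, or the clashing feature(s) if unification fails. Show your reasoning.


Compare features:
aspect: A=prog vs B=prog -> unified: prog
case: A=gen vs B=gen -> unified: gen
gender: A=neut vs B=_ -> unified: neut
No clashes found.

Unified: {aspect: prog, case: gen, gender: neut}


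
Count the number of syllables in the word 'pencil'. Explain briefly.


Break 'pencil' into syllables: pen-cil -> pen | cil = 2 syllables

2 syllables


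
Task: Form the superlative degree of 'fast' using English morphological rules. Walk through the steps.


Apply superlative formation (add -est): 'fast' -> 'fastest'.

fastest


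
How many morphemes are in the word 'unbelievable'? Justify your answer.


Decomposition: un- (prefix) + believe (root) + -able (suffix) = 3 morpheme(s)

3 morphemes


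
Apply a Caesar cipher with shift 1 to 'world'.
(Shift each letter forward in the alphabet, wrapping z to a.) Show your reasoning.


Shift each letter by 1: w -> x, o -> p, r -> s, l -> m, d -> e. Result: 'xpsme'.

xpsme


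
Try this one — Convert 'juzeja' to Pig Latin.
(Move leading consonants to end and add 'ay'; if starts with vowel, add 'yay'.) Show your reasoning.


'juzeja': move consonant cluster 'j' to end and add 'ay': 'uzejajay'.

uzejajay


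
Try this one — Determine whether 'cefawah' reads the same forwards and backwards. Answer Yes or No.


Forward: 'cefawah'
Reversed: 'hawafec'
They differ.

No


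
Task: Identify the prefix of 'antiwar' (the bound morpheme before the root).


The word 'antiwar' = 'anti' (prefix) + 'war' (root). The prefix is 'anti'.

anti


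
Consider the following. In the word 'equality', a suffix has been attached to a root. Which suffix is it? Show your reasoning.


The word 'equality' = 'equal' (root) + '-ity' (suffix). The suffix is '-ity'.

ity


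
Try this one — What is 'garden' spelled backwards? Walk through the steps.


Reverse 'garden' character by character: 'nedrag'.

nedrag


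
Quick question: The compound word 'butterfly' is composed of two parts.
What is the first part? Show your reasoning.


Split 'butterfly' into 'butter' + 'fly'. The first part is 'butter'.

butter


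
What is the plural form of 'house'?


Apply rule: Add -s. 'house' becomes 'houses'.

houses


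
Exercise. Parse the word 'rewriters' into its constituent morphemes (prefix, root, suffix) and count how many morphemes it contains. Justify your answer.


Step 1: Identify prefix: 're' (meaning: again)
Step 2: Identify root: 'write'
Step 3: Identify suffix(es): 'er, s'
Decomposition: re- (prefix: again) + write (root) + -er (suffix: one who) + -s (plural)
Total morphemes: 4

4 morphemes (re- (prefix: again) + write (root) + -er (suffix: one who) + -s (plural))


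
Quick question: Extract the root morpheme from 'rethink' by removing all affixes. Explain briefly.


Remove prefix 're' from 'rethink' to get root 'think'.

think


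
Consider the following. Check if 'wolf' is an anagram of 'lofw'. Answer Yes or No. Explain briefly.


Sorted letters of 'wolf': 'flow'
Sorted letters of 'lofw': 'flow'
They match.

Yes


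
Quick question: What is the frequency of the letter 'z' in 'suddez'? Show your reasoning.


Letter 'z' in 'suddez': found at position(s) 6 = 1 occurrence(s).

1
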